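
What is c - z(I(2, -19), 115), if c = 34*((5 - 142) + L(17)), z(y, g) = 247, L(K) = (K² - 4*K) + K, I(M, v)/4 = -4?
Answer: 3187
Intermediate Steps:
I(M, v) = -16 (I(M, v) = 4*(-4) = -16)
L(K) = K² - 3*K
c = 3434 (c = 34*((5 - 142) + 17*(-3 + 17)) = 34*(-137 + 17*14) = 34*(-137 + 238) = 34*101 = 3434)
c - z(I(2, -19), 115) = 3434 - 1*247 = 3434 - 247 = 3187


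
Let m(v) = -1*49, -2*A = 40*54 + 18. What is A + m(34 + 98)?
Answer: -1138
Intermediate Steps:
A = -1089 (A = -(40*54 + 18)/2 = -(2160 + 18)/2 = -1/2*2178 = -1089)
m(v) = -49
A + m(34 + 98) = -1089 - 49 = -1138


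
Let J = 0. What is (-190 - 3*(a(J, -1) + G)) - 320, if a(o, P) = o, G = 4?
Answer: -522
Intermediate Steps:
(-190 - 3*(a(J, -1) + G)) - 320 = (-190 - 3*(0 + 4)) - 320 = (-190 - 3*4) - 320 = (-190 - 12) - 320 = -202 - 320 = -522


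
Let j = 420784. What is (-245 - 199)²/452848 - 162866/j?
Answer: 287441633/5954724776 ≈ 0.048271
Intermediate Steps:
(-245 - 199)²/452848 - 162866/j = (-245 - 199)²/452848 - 162866/420784 = (-444)²*(1/452848) - 162866*1/420784 = 197136*(1/452848) - 81433/210392 = 12321/28303 - 81433/210392 = 287441633/5954724776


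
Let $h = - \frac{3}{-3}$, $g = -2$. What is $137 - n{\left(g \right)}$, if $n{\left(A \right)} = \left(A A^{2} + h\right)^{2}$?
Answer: $88$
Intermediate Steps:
$h = 1$ ($h = \left(-3\right) \left(- \frac{1}{3}\right) = 1$)
$n{\left(A \right)} = \left(1 + A^{3}\right)^{2}$ ($n{\left(A \right)} = \left(A A^{2} + 1\right)^{2} = \left(A^{3} + 1\right)^{2} = \left(1 + A^{3}\right)^{2}$)
$137 - n{\left(g \right)} = 137 - \left(1 + \left(-2\right)^{3}\right)^{2} = 137 - \left(1 - 8\right)^{2} = 137 - \left(-7\right)^{2} = 137 - 49 = 88$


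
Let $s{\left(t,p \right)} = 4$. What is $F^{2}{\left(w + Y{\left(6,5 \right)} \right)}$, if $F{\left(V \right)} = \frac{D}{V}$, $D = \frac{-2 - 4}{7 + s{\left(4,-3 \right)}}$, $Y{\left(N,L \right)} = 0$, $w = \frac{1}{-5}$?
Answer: $\frac{900}{121} \approx 7.438$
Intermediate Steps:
$w = - \frac{1}{5} \approx -0.2$
$D = - \frac{6}{11}$ ($D = \frac{-2 - 4}{7 + 4} = - \frac{6}{11} \approx -0.54545$)
$F{\left(V \right)} = - \frac{6}{11 V}$
$F^{2}{\left(w + Y{\left(6,5 \right)} \right)} = \left(- \frac{6}{11 \left(- \frac{1}{5} + 0\right)}\right)^{2} = \left(- \frac{6}{11 \left(- \frac{1}{5}\right)}\right)^{2} = \left(\left(- \frac{6}{11}\right) \left(-5\right)\right)^{2} = \left(\frac{30}{11}\right)^{2} = \frac{900}{121}$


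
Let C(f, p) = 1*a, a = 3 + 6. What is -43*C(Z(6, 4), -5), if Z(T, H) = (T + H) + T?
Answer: -387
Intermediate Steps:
a = 9
Z(T, H) = H + 2*T (Z(T, H) = (H + T) + T = H + 2*T)
C(f, p) = 9 (C(f, p) = 1*9 = 9)
-43*C(Z(6, 4), -5) = -43*9 = -387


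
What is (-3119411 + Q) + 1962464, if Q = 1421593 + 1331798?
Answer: 1596444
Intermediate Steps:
Q = 2753391
(-3119411 + Q) + 1962464 = (-3119411 + 2753391) + 1962464 = -366020 + 1962464 = 1596444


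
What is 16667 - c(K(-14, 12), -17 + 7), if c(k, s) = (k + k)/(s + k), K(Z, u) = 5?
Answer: 16669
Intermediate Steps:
c(k, s) = 2*k/(k + s) (c(k, s) = (2*k)/(k + s) = 2*k/(k + s))
16667 - c(K(-14, 12), -17 + 7) = 16667 - 2*5/(5 + (-17 + 7)) = 16667 - 2*5/(5 - 10) = 16667 - 2*5/(-5) = 16667 - 2*5*(-1)/5 = 16667 - 1*(-2) = 16667 + 2 = 16669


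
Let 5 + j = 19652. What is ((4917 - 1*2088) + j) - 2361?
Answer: 20115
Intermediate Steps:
j = 19647 (j = -5 + 19652 = 19647)
((4917 - 1*2088) + j) - 2361 = ((4917 - 1*2088) + 19647) - 2361 = ((4917 - 2088) + 19647) - 2361 = (2829 + 19647) - 2361 = 22476 - 2361 = 20115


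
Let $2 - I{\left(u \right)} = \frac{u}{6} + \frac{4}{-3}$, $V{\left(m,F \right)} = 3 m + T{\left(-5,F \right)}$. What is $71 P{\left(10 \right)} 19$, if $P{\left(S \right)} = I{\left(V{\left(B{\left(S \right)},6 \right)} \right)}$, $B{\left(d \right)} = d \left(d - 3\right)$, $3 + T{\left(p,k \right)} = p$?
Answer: $- \frac{122759}{3} \approx -40920.0$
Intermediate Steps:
$T{\left(p,k \right)} = -3 + p$
$B{\left(d \right)} = d \left(-3 + d\right)$
$V{\left(m,F \right)} = -8 + 3 m$ ($V{\left(m,F \right)} = 3 m - 8 = -8 + 3 m$)
$I{\left(u \right)} = \frac{10}{3} - \frac{u}{6}$ ($I{\left(u \right)} = 2 - \left(\frac{u}{6} + \frac{4}{-3}\right) = 2 - \left(u \frac{1}{6} + 4 \left(- \frac{1}{3}\right)\right) = 2 - \left(\frac{u}{6} - \frac{4}{3}\right) = 2 - \left(- \frac{4}{3} + \frac{u}{6}\right) = \frac{10}{3} - \frac{u}{6}$)
$P{\left(S \right)} = \frac{14}{3} - \frac{S \left(-3 + S\right)}{2}$ ($P{\left(S \right)} = \frac{10}{3} - \frac{-8 + 3 S \left(-3 + S\right)}{6} = \frac{10}{3} - \left(- \frac{4}{3} + \frac{S \left(-3 + S\right)}{2}\right) = \frac{14}{3} - \frac{S \left(-3 + S\right)}{2}$)
$71 P{\left(10 \right)} 19 = 71 \left(\frac{14}{3} - 5 \left(-3 + 10\right)\right) 19 = 71 \left(\frac{14}{3} - 5 \cdot 7\right) 19 = 71 \left(\frac{14}{3} - 35\right) 19 = 71 \left(- \frac{91}{3}\right) 19 = \left(- \frac{6461}{3}\right) 19 = - \frac{122759}{3}$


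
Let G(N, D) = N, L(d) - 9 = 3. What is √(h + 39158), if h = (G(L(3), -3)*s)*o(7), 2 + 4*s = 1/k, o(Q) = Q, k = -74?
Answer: √214197662/74 ≈ 197.78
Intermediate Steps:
L(d) = 12 (L(d) = 9 + 3 = 12)
s = -149/296 (s = -½ + (¼)/(-74) = -½ + (¼)*(-1/74) = -½ - 1/296 = -149/296 ≈ -0.50338)
h = -3129/74 (h = (12*(-149/296))*7 = -447/74*7 = -3129/74 ≈ -42.284)
√(h + 39158) = √(-3129/74 + 39158) = √(2894563/74) = √214197662/74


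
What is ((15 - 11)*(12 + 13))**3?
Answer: 1000000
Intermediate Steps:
((15 - 11)*(12 + 13))**3 = (4*25)**3 = 100**3 = 1000000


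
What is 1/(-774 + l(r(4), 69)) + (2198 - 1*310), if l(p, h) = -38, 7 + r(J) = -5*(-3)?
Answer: 1533055/812 ≈ 1888.0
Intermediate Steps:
r(J) = 8 (r(J) = -7 - 5*(-3) = -7 + 15 = 8)
1/(-774 + l(r(4), 69)) + (2198 - 1*310) = 1/(-774 - 38) + (2198 - 1*310) = 1/(-812) + (2198 - 310) = -1/812 + 1888 = 1533055/812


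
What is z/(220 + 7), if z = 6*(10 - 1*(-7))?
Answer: 102/227 ≈ 0.44934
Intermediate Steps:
z = 102 (z = 6*(10 + 7) = 6*17 = 102)
z/(220 + 7) = 102/(220 + 7) = 102/227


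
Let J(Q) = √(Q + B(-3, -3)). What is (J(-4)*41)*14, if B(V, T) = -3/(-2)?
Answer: 287*I*√10 ≈ 907.57*I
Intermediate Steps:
B(V, T) = 3/2 (B(V, T) = -3*(-½) = 3/2)
J(Q) = √(3/2 + Q) (J(Q) = √(Q + 3/2) = √(3/2 + Q))
(J(-4)*41)*14 = ((√(6 + 4*(-4))/2)*41)*14 = ((√(6 - 16)/2)*41)*14 = ((√(-10)/2)*41)*14 = (((I*√10)/2)*41)*14 = ((I*√10/2)*41)*14 = (41*I*√10/2)*14 = 287*I*√10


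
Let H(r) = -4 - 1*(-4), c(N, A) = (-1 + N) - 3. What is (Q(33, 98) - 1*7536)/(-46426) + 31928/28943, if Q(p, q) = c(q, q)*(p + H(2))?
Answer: 805311295/671853859 ≈ 1.1986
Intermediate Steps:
c(N, A) = -4 + N
H(r) = 0 (H(r) = -4 + 4 = 0)
Q(p, q) = p*(-4 + q) (Q(p, q) = (-4 + q)*(p + 0) = (-4 + q)*p = p*(-4 + q))
(Q(33, 98) - 1*7536)/(-46426) + 31928/28943 = (33*(-4 + 98) - 1*7536)/(-46426) + 31928/28943 = (33*94 - 7536)*(-1/46426) + 31928*(1/28943) = (3102 - 7536)*(-1/46426) + 31928/28943 = -4434*(-1/46426) + 31928/28943 = 2217/23213 + 31928/28943 = 805311295/671853859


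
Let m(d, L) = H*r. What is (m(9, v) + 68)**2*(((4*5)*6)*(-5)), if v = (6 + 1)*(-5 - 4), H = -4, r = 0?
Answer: -2774400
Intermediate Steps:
v = -63 (v = 7*(-9) = -63)
m(d, L) = 0 (m(d, L) = -4*0 = 0)
(m(9, v) + 68)**2*(((4*5)*6)*(-5)) = (0 + 68)**2*(((4*5)*6)*(-5)) = 68**2*((20*6)*(-5)) = 4624*(120*(-5)) = 4624*(-600) = -2774400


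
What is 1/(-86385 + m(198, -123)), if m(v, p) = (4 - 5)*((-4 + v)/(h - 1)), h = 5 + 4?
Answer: -4/345637 ≈ -1.1573e-5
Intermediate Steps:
h = 9
m(v, p) = 1/2 - v/8 (m(v, p) = (4 - 5)*((-4 + v)/(9 - 1)) = -(-4 + v)/8 = -(-1/2 + v/8) = 1/2 - v/8)
1/(-86385 + m(198, -123)) = 1/(-86385 + (1/2 - 1/8*198)) = 1/(-86385 + (1/2 - 99/4)) = 1/(-86385 - 97/4) = 1/(-345637/4) = -4/345637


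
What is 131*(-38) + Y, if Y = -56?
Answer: -5034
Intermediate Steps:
131*(-38) + Y = 131*(-38) - 56 = -4978 - 56 = -5034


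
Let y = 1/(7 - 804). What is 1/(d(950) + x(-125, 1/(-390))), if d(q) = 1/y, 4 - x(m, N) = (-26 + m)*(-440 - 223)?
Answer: -1/100906 ≈ -9.9102e-6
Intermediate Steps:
y = -1/797 (y = 1/(-797) = -1/797 ≈ -0.0012547)
x(m, N) = -17234 + 663*m (x(m, N) = 4 - (-26 + m)*(-440 - 223) = 4 - (-26 + m)*(-663) = 4 - (17238 - 663*m) = 4 + (-17238 + 663*m) = -17234 + 663*m)
d(q) = -797 (d(q) = 1/(-1/797) = -797)
1/(d(950) + x(-125, 1/(-390))) = 1/(-797 + (-17234 + 663*(-125))) = 1/(-797 + (-17234 - 82875)) = 1/(-797 - 100109) = 1/(-100906) = -1/100906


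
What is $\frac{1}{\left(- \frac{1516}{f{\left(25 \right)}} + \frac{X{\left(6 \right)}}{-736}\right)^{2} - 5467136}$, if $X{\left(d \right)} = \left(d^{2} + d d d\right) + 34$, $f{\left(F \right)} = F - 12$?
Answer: $- \frac{22886656}{124811144233207} \approx -1.8337 \cdot 10^{-7}$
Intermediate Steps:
$f{\left(F \right)} = -12 + F$ ($f{\left(F \right)} = F - 12 = -12 + F$)
$X{\left(d \right)} = 34 + d^{2} + d^{3}$ ($X{\left(d \right)} = \left(d^{2} + d^{2} d\right) + 34 = \left(d^{2} + d^{3}\right) + 34 = 34 + d^{2} + d^{3}$)
$\frac{1}{\left(- \frac{1516}{f{\left(25 \right)}} + \frac{X{\left(6 \right)}}{-736}\right)^{2} - 5467136} = \frac{1}{\left(- \frac{1516}{-12 + 25} + \frac{34 + 6^{2} + 6^{3}}{-736}\right)^{2} - 5467136} = \frac{1}{\left(- \frac{1516}{13} + \left(34 + 36 + 216\right) \left(- \frac{1}{736}\right)\right)^{2} - 5467136} = \frac{1}{\left(\left(-1516\right) \frac{1}{13} + 286 \left(- \frac{1}{736}\right)\right)^{2} - 5467136} = \frac{1}{\left(- \frac{1516}{13} - \frac{143}{368}\right)^{2} - 5467136} = \frac{1}{\left(- \frac{559747}{4784}\right)^{2} - 5467136} = \frac{1}{\frac{313316704009}{22886656} - 5467136} = \frac{1}{- \frac{124811144233207}{22886656}} = - \frac{22886656}{124811144233207}$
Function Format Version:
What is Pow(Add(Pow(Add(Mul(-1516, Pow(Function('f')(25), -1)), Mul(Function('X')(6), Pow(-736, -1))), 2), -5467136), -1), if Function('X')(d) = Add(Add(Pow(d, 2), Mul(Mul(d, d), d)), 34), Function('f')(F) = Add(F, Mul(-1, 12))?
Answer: Rational(-22886656, 124811144233207) ≈ -1.8337e-7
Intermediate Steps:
Function('f')(F) = Add(-12, F) (Function('f')(F) = Add(F, -12) = Add(-12, F))
Function('X')(d) = Add(34, Pow(d, 2), Pow(d, 3)) (Function('X')(d) = Add(Add(Pow(d, 2), Mul(Pow(d, 2), d)), 34) = Add(Add(Pow(d, 2), Pow(d, 3)), 34) = Add(34, Pow(d, 2), Pow(d, 3)))
Pow(Add(Pow(Add(Mul(-1516, Pow(Function('f')(25), -1)), Mul(Function('X')(6), Pow(-736, -1))), 2), -5467136), -1) = Pow(Add(Pow(Add(Mul(-1516, Pow(Add(-12, 25), -1)), Mul(Add(34, Pow(6, 2), Pow(6, 3)), Pow(-736, -1))), 2), -5467136), -1) = Pow(Add(Pow(Add(Mul(-1516, Pow(13, -1)), Mul(Add(34, 36, 216), Rational(-1, 736))), 2), -5467136), -1) = Pow(Add(Pow(Add(Mul(-1516, Rational(1, 13)), Mul(286, Rational(-1, 736))), 2), -5467136), -1) = Pow(Add(Pow(Add(Rational(-1516, 13), Rational(-143, 368)), 2), -5467136), -1) = Pow(Add(Pow(Rational(-559747, 4784), 2), -5467136), -1) = Pow(Add(Rational(313316704009, 22886656), -5467136), -1) = Pow(Rational(-124811144233207, 22886656), -1) = Rational(-22886656, 124811144233207)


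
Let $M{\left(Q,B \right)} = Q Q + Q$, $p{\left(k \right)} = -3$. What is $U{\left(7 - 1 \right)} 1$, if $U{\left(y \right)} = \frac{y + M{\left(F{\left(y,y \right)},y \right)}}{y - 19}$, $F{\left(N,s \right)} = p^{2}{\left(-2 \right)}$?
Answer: $- \frac{96}{13} \approx -7.3846$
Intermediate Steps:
$F{\left(N,s \right)} = 9$ ($F{\left(N,s \right)} = \left(-3\right)^{2} = 9$)
$M{\left(Q,B \right)} = Q + Q^{2}$ ($M{\left(Q,B \right)} = Q^{2} + Q = Q + Q^{2}$)
$U{\left(y \right)} = \frac{90 + y}{-19 + y}$ ($U{\left(y \right)} = \frac{y + 9 \left(1 + 9\right)}{y - 19} = \frac{y + 9 \cdot 10}{-19 + y} = \frac{y + 90}{-19 + y} = \frac{90 + y}{-19 + y}$)
$U{\left(7 - 1 \right)} 1 = \frac{90 + \left(7 - 1\right)}{-19 + \left(7 - 1\right)} 1 = \frac{90 + 6}{-19 + 6} \cdot 1 = \frac{1}{-13} \cdot 96 \cdot 1 = \left(- \frac{1}{13}\right) 96 \cdot 1 = \left(- \frac{96}{13}\right) 1 = - \frac{96}{13}$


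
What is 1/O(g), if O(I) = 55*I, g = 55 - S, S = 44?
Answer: 1/605 ≈ 0.0016529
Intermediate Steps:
g = 11 (g = 55 - 1*44 = 55 - 44 = 11)
1/O(g) = 1/(55*11) = 1/605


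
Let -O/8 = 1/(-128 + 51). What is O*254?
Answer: 2032/77 ≈ 26.390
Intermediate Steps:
O = 8/77 (O = -8/(-128 + 51) = -8/(-77) = -8*(-1/77) = 8/77 ≈ 0.10390)
O*254 = (8/77)*254 = 2032/77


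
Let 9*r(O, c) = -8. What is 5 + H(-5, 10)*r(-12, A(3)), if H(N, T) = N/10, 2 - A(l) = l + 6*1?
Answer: 49/9 ≈ 5.4444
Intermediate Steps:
A(l) = -4 - l (A(l) = 2 - (l + 6*1) = 2 - (l + 6) = 2 - (6 + l) = 2 + (-6 - l) = -4 - l)
H(N, T) = N/10 (H(N, T) = N*(⅒) = N/10)
r(O, c) = -8/9 (r(O, c) = (⅑)*(-8) = -8/9)
5 + H(-5, 10)*r(-12, A(3)) = 5 + ((⅒)*(-5))*(-8/9) = 5 - ½*(-8/9) = 5 + 4/9 = 49/9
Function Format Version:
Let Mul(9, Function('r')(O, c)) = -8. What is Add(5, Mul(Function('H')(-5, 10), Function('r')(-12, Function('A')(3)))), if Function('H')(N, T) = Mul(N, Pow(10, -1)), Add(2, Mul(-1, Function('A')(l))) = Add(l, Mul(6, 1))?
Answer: Rational(49, 9) ≈ 5.4444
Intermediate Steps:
Function('A')(l) = Add(-4, Mul(-1, l)) (Function('A')(l) = Add(2, Mul(-1, Add(l, Mul(6, 1)))) = Add(2, Mul(-1, Add(l, 6))) = Add(2, Mul(-1, Add(6, l))) = Add(2, Add(-6, Mul(-1, l))) = Add(-4, Mul(-1, l)))
Function('H')(N, T) = Mul(Rational(1, 10), N) (Function('H')(N, T) = Mul(N, Rational(1, 10)) = Mul(Rational(1, 10), N))
Function('r')(O, c) = Rational(-8, 9) (Function('r')(O, c) = Mul(Rational(1, 9), -8) = Rational(-8, 9))
Add(5, Mul(Function('H')(-5, 10), Function('r')(-12, Function('A')(3)))) = Add(5, Mul(Mul(Rational(1, 10), -5), Rational(-8, 9))) = Add(5, Mul(Rational(-1, 2), Rational(-8, 9))) = Add(5, Rational(4, 9)) = Rational(49, 9)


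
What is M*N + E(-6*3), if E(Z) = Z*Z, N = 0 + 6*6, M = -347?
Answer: -12168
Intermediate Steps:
N = 36 (N = 0 + 36 = 36)
E(Z) = Z²
M*N + E(-6*3) = -347*36 + (-6*3)² = -12492 + (-18)² = -12492 + 324 = -12168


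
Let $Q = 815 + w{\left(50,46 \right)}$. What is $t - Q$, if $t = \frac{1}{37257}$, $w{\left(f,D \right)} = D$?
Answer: $- \frac{32078276}{37257} \approx -861.0$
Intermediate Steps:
$t = \frac{1}{37257} \approx 2.6841 \cdot 10^{-5}$
$Q = 861$ ($Q = 815 + 46 = 861$)
$t - Q = \frac{1}{37257} - 861 = - \frac{32078276}{37257}$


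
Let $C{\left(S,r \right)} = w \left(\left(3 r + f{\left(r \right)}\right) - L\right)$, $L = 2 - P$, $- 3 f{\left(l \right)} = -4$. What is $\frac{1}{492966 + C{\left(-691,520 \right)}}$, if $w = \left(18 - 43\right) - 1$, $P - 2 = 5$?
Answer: $\frac{3}{1356724} \approx 2.2112 \cdot 10^{-6}$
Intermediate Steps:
$f{\left(l \right)} = \frac{4}{3}$ ($f{\left(l \right)} = \left(- \frac{1}{3}\right) \left(-4\right) = \frac{4}{3}$)
$P = 7$ ($P = 2 + 5 = 7$)
$L = -5$ ($L = 2 - 7 = -5$)
$w = -26$ ($w = -25 - 1 = -26$)
$C{\left(S,r \right)} = - \frac{494}{3} - 78 r$ ($C{\left(S,r \right)} = - 26 \left(\left(3 r + \frac{4}{3}\right) - -5\right) = - 26 \left(\left(\frac{4}{3} + 3 r\right) + 5\right) = - 26 \left(\frac{19}{3} + 3 r\right) = - \frac{494}{3} - 78 r$)
$\frac{1}{492966 + C{\left(-691,520 \right)}} = \frac{1}{492966 - \frac{122174}{3}} = \frac{1}{\frac{1356724}{3}} = \frac{3}{1356724}$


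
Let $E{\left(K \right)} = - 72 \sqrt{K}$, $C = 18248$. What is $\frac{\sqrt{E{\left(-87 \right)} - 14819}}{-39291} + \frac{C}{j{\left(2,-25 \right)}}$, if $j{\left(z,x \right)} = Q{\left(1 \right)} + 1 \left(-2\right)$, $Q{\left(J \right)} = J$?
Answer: $-18248 - \frac{\sqrt{-14819 - 72 i \sqrt{87}}}{39291} \approx -18248.0 + 0.003099 i$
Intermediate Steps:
$j{\left(z,x \right)} = -1$ ($j{\left(z,x \right)} = 1 + 1 \left(-2\right) = 1 - 2 = -1$)
$\frac{\sqrt{E{\left(-87 \right)} - 14819}}{-39291} + \frac{C}{j{\left(2,-25 \right)}} = \frac{\sqrt{- 72 \sqrt{-87} - 14819}}{-39291} + \frac{18248}{-1} = \sqrt{- 72 i \sqrt{87} - 14819} \left(- \frac{1}{39291}\right) + 18248 \left(-1\right) = \sqrt{- 72 i \sqrt{87} - 14819} \left(- \frac{1}{39291}\right) - 18248 = \sqrt{-14819 - 72 i \sqrt{87}} \left(- \frac{1}{39291}\right) - 18248 = - \frac{\sqrt{-14819 - 72 i \sqrt{87}}}{39291} - 18248 = -18248 - \frac{\sqrt{-14819 - 72 i \sqrt{87}}}{39291}$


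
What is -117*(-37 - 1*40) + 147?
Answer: 9156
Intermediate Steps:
-117*(-37 - 1*40) + 147 = -117*(-37 - 40) + 147 = -117*(-77) + 147 = 9009 + 147 = 9156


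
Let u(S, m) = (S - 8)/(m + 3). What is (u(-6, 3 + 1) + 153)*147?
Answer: 22197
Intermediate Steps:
u(S, m) = (-8 + S)/(3 + m)
(u(-6, 3 + 1) + 153)*147 = ((-8 - 6)/(3 + (3 + 1)) + 153)*147 = (-14/(3 + 4) + 153)*147 = (-14/7 + 153)*147 = ((1/7)*(-14) + 153)*147 = (-2 + 153)*147 = 151*147 = 22197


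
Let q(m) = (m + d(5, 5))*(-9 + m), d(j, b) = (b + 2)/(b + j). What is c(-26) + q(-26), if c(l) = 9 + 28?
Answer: 1845/2 ≈ 922.50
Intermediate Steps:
c(l) = 37
d(j, b) = (2 + b)/(b + j)
q(m) = (-9 + m)*(7/10 + m) (q(m) = (m + (2 + 5)/(5 + 5))*(-9 + m) = (m + 7/10)*(-9 + m) = (7/10 + m)*(-9 + m) = (-9 + m)*(7/10 + m))
c(-26) + q(-26) = 37 + (-63/10 + (-26)² - 83/10*(-26)) = 37 + (-63/10 + 676 + 1079/5) = 37 + 1771/2 = 1845/2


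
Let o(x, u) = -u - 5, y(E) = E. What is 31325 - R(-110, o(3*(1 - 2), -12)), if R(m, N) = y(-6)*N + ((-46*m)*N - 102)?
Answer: -3951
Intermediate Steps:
o(x, u) = -5 - u
R(m, N) = -102 - 6*N - 46*N*m (R(m, N) = -6*N + ((-46*m)*N - 102) = -6*N + (-46*N*m - 102) = -6*N + (-102 - 46*N*m) = -102 - 6*N - 46*N*m)
31325 - R(-110, o(3*(1 - 2), -12)) = 31325 - (-102 - 6*(-5 - 1*(-12)) - 46*(-5 - 1*(-12))*(-110)) = 31325 - (-102 - 6*(-5 + 12) - 46*(-5 + 12)*(-110)) = 31325 - (-102 - 6*7 - 46*7*(-110)) = 31325 - (-102 - 42 + 35420) = 31325 - 1*35276 = 31325 - 35276 = -3951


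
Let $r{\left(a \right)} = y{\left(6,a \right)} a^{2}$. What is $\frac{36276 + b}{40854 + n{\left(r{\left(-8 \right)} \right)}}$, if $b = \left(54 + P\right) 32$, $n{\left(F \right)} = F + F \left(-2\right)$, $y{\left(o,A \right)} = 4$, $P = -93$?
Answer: $\frac{17514}{20299} \approx 0.8628$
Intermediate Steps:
$r{\left(a \right)} = 4 a^{2}$
$n{\left(F \right)} = - F$ ($n{\left(F \right)} = F - 2 F = - F$)
$b = -1248$ ($b = \left(54 - 93\right) 32 = \left(-39\right) 32 = -1248$)
$\frac{36276 + b}{40854 + n{\left(r{\left(-8 \right)} \right)}} = \frac{36276 - 1248}{40854 - 4 \left(-8\right)^{2}} = \frac{35028}{40854 - 4 \cdot 64} = \frac{35028}{40854 - 256} = \frac{35028}{40598} = 35028 \cdot \frac{1}{40598} = \frac{17514}{20299}$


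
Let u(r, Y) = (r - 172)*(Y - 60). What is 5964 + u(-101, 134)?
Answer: -14238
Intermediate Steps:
u(r, Y) = (-172 + r)*(-60 + Y)
5964 + u(-101, 134) = 5964 + (10320 - 172*134 - 60*(-101) + 134*(-101)) = 5964 + (10320 - 23048 + 6060 - 13534) = 5964 - 20202 = -14238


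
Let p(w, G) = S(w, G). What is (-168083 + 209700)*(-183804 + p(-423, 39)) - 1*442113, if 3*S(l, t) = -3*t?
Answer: -7651436244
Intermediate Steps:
S(l, t) = -t (S(l, t) = (-3*t)/3 = -t)
p(w, G) = -G
(-168083 + 209700)*(-183804 + p(-423, 39)) - 1*442113 = (-168083 + 209700)*(-183804 - 1*39) - 1*442113 = 41617*(-183804 - 39) - 442113 = 41617*(-183843) - 442113 = -7650994131 - 442113 = -7651436244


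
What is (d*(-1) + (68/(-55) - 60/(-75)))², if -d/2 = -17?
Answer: 3587236/3025 ≈ 1185.9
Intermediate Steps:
d = 34 (d = -2*(-17) = 34)
(d*(-1) + (68/(-55) - 60/(-75)))² = (34*(-1) + (68/(-55) - 60/(-75)))² = (-34 + (68*(-1/55) - 60*(-1/75)))² = (-34 + (-68/55 + ⅘))² = (-34 - 24/55)² = (-1894/55)² = 3587236/3025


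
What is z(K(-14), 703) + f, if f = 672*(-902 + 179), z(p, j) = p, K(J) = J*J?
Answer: -485660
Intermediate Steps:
K(J) = J²
f = -485856 (f = 672*(-723) = -485856)
z(K(-14), 703) + f = (-14)² - 485856 = 196 - 485856 = -485660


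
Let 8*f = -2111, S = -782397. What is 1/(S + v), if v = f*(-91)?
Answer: -8/6067075 ≈ -1.3186e-6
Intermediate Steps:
f = -2111/8 (f = (⅛)*(-2111) = -2111/8 ≈ -263.88)
v = 192101/8 (v = -2111/8*(-91) = 192101/8 ≈ 24013.)
1/(S + v) = 1/(-782397 + 192101/8) = 1/(-6067075/8) = -8/6067075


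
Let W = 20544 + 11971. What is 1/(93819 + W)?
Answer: 1/126334 ≈ 7.9155e-6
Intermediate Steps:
W = 32515
1/(93819 + W) = 1/(93819 + 32515) = 1/126334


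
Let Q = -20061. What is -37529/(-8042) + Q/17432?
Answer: 246437483/70094072 ≈ 3.5158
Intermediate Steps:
-37529/(-8042) + Q/17432 = -37529/(-8042) - 20061/17432 = -37529*(-1/8042) - 20061*1/17432 = 37529/8042 - 20061/17432 = 246437483/70094072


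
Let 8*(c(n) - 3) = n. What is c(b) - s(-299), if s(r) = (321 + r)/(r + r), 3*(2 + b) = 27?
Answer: 9357/2392 ≈ 3.9118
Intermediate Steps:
b = 7 (b = -2 + (⅓)*27 = -2 + 9 = 7)
c(n) = 3 + n/8
s(r) = (321 + r)/(2*r) (s(r) = (321 + r)/((2*r)) = (321 + r)*(1/(2*r)) = (321 + r)/(2*r))
c(b) - s(-299) = (3 + (⅛)*7) - (321 - 299)/(2*(-299)) = (3 + 7/8) - (-1)*22/(2*299) = 31/8 - 1*(-11/299) = 31/8 + 11/299 = 9357/2392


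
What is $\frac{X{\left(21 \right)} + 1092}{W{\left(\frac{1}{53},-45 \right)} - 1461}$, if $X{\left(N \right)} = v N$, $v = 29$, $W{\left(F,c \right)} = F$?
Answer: $- \frac{90153}{77432} \approx -1.1643$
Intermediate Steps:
$X{\left(N \right)} = 29 N$
$\frac{X{\left(21 \right)} + 1092}{W{\left(\frac{1}{53},-45 \right)} - 1461} = \frac{29 \cdot 21 + 1092}{\frac{1}{53} - 1461} = \frac{609 + 1092}{\frac{1}{53} - 1461} = \frac{1701}{- \frac{77432}{53}} = 1701 \left(- \frac{53}{77432}\right) = - \frac{90153}{77432}$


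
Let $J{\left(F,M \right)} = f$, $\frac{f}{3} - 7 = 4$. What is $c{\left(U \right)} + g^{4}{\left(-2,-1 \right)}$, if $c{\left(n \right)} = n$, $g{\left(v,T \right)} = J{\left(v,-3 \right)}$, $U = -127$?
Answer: $1185794$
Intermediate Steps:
$f = 33$ ($f = 21 + 3 \cdot 4 = 21 + 12 = 33$)
$J{\left(F,M \right)} = 33$
$g{\left(v,T \right)} = 33$
$c{\left(U \right)} + g^{4}{\left(-2,-1 \right)} = -127 + 33^{4} = -127 + 1185921 = 1185794$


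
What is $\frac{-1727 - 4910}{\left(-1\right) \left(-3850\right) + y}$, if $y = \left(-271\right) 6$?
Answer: $- \frac{6637}{2224} \approx -2.9843$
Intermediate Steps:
$y = -1626$
$\frac{-1727 - 4910}{\left(-1\right) \left(-3850\right) + y} = \frac{-1727 - 4910}{\left(-1\right) \left(-3850\right) - 1626} = - \frac{6637}{3850 - 1626} = - \frac{6637}{2224}$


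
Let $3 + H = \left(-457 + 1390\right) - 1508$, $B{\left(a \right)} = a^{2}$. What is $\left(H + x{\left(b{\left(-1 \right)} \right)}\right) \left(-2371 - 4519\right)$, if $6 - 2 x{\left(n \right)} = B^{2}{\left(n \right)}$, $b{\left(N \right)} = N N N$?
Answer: $3965195$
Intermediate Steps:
$b{\left(N \right)} = N^{3}$ ($b{\left(N \right)} = N^{2} N = N^{3}$)
$H = -578$ ($H = -3 + \left(\left(-457 + 1390\right) - 1508\right) = -3 + \left(933 - 1508\right) = -3 - 575 = -578$)
$x{\left(n \right)} = 3 - \frac{n^{4}}{2}$ ($x{\left(n \right)} = 3 - \frac{\left(n^{2}\right)^{2}}{2} = 3 - \frac{n^{4}}{2}$)
$\left(H + x{\left(b{\left(-1 \right)} \right)}\right) \left(-2371 - 4519\right) = \left(-578 + \left(3 - \frac{\left(\left(-1\right)^{3}\right)^{4}}{2}\right)\right) \left(-2371 - 4519\right) = \left(-578 + \left(3 - \frac{\left(-1\right)^{4}}{2}\right)\right) \left(-6890\right) = \left(-578 + \left(3 - \frac{1}{2}\right)\right) \left(-6890\right) = \left(-578 + \frac{5}{2}\right) \left(-6890\right) = \left(- \frac{1151}{2}\right) \left(-6890\right) = 3965195$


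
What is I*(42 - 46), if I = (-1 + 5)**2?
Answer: -64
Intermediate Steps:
I = 16 (I = 4**2 = 16)
I*(42 - 46) = 16*(42 - 46) = 16*(-4) = -64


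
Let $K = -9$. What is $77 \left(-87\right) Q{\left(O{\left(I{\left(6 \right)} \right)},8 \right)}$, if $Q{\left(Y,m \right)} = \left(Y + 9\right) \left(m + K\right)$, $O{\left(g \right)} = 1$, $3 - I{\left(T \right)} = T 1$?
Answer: $66990$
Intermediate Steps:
$I{\left(T \right)} = 3 - T$ ($I{\left(T \right)} = 3 - T 1 = 3 - T$)
$Q{\left(Y,m \right)} = \left(-9 + m\right) \left(9 + Y\right)$ ($Q{\left(Y,m \right)} = \left(Y + 9\right) \left(m - 9\right) = \left(9 + Y\right) \left(-9 + m\right) = \left(-9 + m\right) \left(9 + Y\right)$)
$77 \left(-87\right) Q{\left(O{\left(I{\left(6 \right)} \right)},8 \right)} = 77 \left(-87\right) \left(-81 - 9 + 9 \cdot 8 + 1 \cdot 8\right) = - 6699 \left(-81 - 9 + 72 + 8\right) = \left(-6699\right) \left(-10\right) = 66990$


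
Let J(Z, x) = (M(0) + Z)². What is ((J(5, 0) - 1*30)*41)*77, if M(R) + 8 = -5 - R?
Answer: 107338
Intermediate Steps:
M(R) = -13 - R (M(R) = -8 + (-5 - R) = -13 - R)
J(Z, x) = (-13 + Z)² (J(Z, x) = ((-13 - 1*0) + Z)² = ((-13 + 0) + Z)² = (-13 + Z)²)
((J(5, 0) - 1*30)*41)*77 = (((-13 + 5)² - 1*30)*41)*77 = (((-8)² - 30)*41)*77 = ((64 - 30)*41)*77 = (34*41)*77 = 1394*77 = 107338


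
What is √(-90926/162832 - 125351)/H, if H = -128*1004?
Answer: -I*√207725239937566/5231466496 ≈ -0.002755*I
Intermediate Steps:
H = -128512
√(-90926/162832 - 125351)/H = √(-90926/162832 - 125351)/(-128512) = √(-90926*1/162832 - 125351)*(-1/128512) = √(-45463/81416 - 125351)*(-1/128512) = √(-10205622479/81416)*(-1/128512) = (I*√207725239937566/40708)*(-1/128512) = -I*√207725239937566/5231466496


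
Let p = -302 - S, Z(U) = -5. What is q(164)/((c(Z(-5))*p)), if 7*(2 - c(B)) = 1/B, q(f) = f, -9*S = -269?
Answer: -51660/212077 ≈ -0.24359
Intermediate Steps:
S = 269/9 (S = -⅑*(-269) = 269/9 ≈ 29.889)
p = -2987/9 (p = -302 - 1*269/9 = -302 - 269/9 = -2987/9 ≈ -331.89)
c(B) = 2 - 1/(7*B)
q(164)/((c(Z(-5))*p)) = 164/(((2 - ⅐/(-5))*(-2987/9))) = 164/(((2 - ⅐*(-⅕))*(-2987/9))) = 164/(((2 + 1/35)*(-2987/9))) = 164/(((71/35)*(-2987/9))) = 164/(-212077/315) = 164*(-315/212077) = -51660/212077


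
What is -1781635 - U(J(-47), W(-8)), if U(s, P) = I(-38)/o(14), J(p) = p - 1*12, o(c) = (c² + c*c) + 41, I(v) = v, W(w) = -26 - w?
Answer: -771447917/433 ≈ -1.7816e+6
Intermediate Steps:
o(c) = 41 + 2*c² (o(c) = (c² + c²) + 41 = 2*c² + 41 = 41 + 2*c²)
J(p) = -12 + p (J(p) = p - 12 = -12 + p)
U(s, P) = -38/433 (U(s, P) = -38/(41 + 2*14²) = -38/(41 + 2*196) = -38/(41 + 392) = -38/433)
-1781635 - U(J(-47), W(-8)) = -1781635 - 1*(-38/433) = -1781635 + 38/433 = -771447917/433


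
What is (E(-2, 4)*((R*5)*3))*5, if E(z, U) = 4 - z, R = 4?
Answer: 1800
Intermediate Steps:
(E(-2, 4)*((R*5)*3))*5 = ((4 - 1*(-2))*((4*5)*3))*5 = ((4 + 2)*(20*3))*5 = (6*60)*5 = 360*5 = 1800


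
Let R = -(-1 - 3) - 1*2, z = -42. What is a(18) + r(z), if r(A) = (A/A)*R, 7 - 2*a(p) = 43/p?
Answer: 155/36 ≈ 4.3056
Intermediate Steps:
R = 2 (R = -1*(-4) - 2 = 4 - 2 = 2)
a(p) = 7/2 - 43/(2*p)
r(A) = 2 (r(A) = (A/A)*2 = 1*2 = 2)
a(18) + r(z) = (½)*(-43 + 7*18)/18 + 2 = (½)*(1/18)*(-43 + 126) + 2 = (½)*(1/18)*83 + 2 = 83/36 + 2 = 155/36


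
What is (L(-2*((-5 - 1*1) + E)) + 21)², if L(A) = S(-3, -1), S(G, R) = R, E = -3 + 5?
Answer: 400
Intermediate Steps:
E = 2
L(A) = -1
(L(-2*((-5 - 1*1) + E)) + 21)² = (-1 + 21)² = 20² = 400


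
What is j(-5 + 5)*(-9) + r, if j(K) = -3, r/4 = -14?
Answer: -29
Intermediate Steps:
r = -56 (r = 4*(-14) = -56)
j(-5 + 5)*(-9) + r = -3*(-9) - 56 = 27 - 56 = -29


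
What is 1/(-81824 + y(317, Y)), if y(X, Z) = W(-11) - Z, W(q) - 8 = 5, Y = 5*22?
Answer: -1/81921 ≈ -1.2207e-5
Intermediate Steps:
Y = 110
W(q) = 13 (W(q) = 8 + 5 = 13)
y(X, Z) = 13 - Z
1/(-81824 + y(317, Y)) = 1/(-81824 + (13 - 1*110)) = 1/(-81824 + (13 - 110)) = 1/(-81824 - 97) = 1/(-81921) = -1/81921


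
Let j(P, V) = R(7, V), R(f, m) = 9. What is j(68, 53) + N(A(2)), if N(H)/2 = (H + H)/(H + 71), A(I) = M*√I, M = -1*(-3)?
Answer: 45135/5023 + 852*√2/5023 ≈ 9.2255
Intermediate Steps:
M = 3
j(P, V) = 9
A(I) = 3*√I
N(H) = 4*H/(71 + H) (N(H) = 2*((H + H)/(H + 71)) = 2*((2*H)/(71 + H)) = 2*(2*H/(71 + H)) = 4*H/(71 + H))
j(68, 53) + N(A(2)) = 9 + 4*(3*√2)/(71 + 3*√2) = 9 + 12*√2/(71 + 3*√2)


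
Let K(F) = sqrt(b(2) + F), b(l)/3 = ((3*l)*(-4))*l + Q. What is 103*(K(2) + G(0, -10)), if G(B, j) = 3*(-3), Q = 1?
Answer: -927 + 103*I*sqrt(139) ≈ -927.0 + 1214.4*I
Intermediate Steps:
G(B, j) = -9
b(l) = 3 - 36*l**2 (b(l) = 3*(((3*l)*(-4))*l + 1) = 3*((-12*l)*l + 1) = 3*(-12*l**2 + 1) = 3*(1 - 12*l**2) = 3 - 36*l**2)
K(F) = sqrt(-141 + F) (K(F) = sqrt((3 - 36*2**2) + F) = sqrt((3 - 36*4) + F) = sqrt((3 - 144) + F) = sqrt(-141 + F))
103*(K(2) + G(0, -10)) = 103*(sqrt(-141 + 2) - 9) = 103*(sqrt(-139) - 9) = 103*(I*sqrt(139) - 9) = 103*(-9 + I*sqrt(139)) = -927 + 103*I*sqrt(139)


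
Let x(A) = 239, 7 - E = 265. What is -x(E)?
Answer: -239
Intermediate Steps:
E = -258 (E = 7 - 1*265 = 7 - 265 = -258)
-x(E) = -1*239 = -239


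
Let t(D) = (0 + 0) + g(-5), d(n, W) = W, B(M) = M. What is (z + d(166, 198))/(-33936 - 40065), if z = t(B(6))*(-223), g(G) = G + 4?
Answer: -421/74001 ≈ -0.0056891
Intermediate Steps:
g(G) = 4 + G
t(D) = -1 (t(D) = (0 + 0) + (4 - 5) = 0 - 1 = -1)
z = 223 (z = -1*(-223) = 223)
(z + d(166, 198))/(-33936 - 40065) = (223 + 198)/(-33936 - 40065) = 421/(-74001) = 421*(-1/74001) = -421/74001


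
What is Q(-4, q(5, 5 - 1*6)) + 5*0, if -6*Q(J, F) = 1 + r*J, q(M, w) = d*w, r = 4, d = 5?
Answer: 5/2 ≈ 2.5000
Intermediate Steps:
q(M, w) = 5*w
Q(J, F) = -⅙ - 2*J/3 (Q(J, F) = -(1 + 4*J)/6 = -⅙ - 2*J/3)
Q(-4, q(5, 5 - 1*6)) + 5*0 = (-⅙ - ⅔*(-4)) + 5*0 = (-⅙ + 8/3) + 0 = 5/2 + 0 = 5/2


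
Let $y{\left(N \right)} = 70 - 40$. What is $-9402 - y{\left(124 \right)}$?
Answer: $-9432$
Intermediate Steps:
$y{\left(N \right)} = 30$
$-9402 - y{\left(124 \right)} = -9402 - 30 = -9432$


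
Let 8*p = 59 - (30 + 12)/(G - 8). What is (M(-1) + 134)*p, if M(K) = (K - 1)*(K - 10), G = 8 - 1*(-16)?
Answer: 17589/16 ≈ 1099.3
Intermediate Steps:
G = 24 (G = 8 + 16 = 24)
p = 451/64 (p = (59 - (30 + 12)/(24 - 8))/8 = (59 - 42/16)/8 = (59 - 1*21/8)/8 = (59 - 21/8)/8 = (⅛)*(451/8) = 451/64 ≈ 7.0469)
M(K) = (-1 + K)*(-10 + K)
(M(-1) + 134)*p = ((10 + (-1)² - 11*(-1)) + 134)*(451/64) = ((10 + 1 + 11) + 134)*(451/64) = (22 + 134)*(451/64) = 156*(451/64) = 17589/16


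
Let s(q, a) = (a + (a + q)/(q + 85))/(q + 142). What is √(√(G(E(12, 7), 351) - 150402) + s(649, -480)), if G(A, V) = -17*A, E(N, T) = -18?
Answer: √(-204456757694 + 1348357571344*I*√9381)/580594 ≈ 13.907 + 13.929*I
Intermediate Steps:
s(q, a) = (a + (a + q)/(85 + q))/(142 + q)
√(√(G(E(12, 7), 351) - 150402) + s(649, -480)) = √(√(-17*(-18) - 150402) + (649 + 86*(-480) - 480*649)/(12070 + 649² + 227*649)) = √(√(306 - 150402) + (649 - 41280 - 311520)/(12070 + 421201 + 147323)) = √(√(-150096) - 352151/580594) = √(4*I*√9381 + (1/580594)*(-352151)) = √(4*I*√9381 - 352151/580594) = √(-352151/580594 + 4*I*√9381)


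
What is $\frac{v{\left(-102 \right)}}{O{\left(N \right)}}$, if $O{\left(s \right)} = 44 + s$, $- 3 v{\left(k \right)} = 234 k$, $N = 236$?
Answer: $\frac{1989}{70} \approx 28.414$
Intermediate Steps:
$v{\left(k \right)} = - 78 k$ ($v{\left(k \right)} = - \frac{234 k}{3} = - 78 k$)
$\frac{v{\left(-102 \right)}}{O{\left(N \right)}} = \frac{\left(-78\right) \left(-102\right)}{44 + 236} = \frac{7956}{280} = 7956 \cdot \frac{1}{280} = \frac{1989}{70}$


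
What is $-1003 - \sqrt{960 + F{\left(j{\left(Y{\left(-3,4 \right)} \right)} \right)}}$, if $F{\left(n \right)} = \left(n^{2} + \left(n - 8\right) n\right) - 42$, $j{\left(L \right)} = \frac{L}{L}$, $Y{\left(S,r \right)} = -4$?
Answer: $-1003 - 4 \sqrt{57} \approx -1033.2$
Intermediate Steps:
$j{\left(L \right)} = 1$
$F{\left(n \right)} = -42 + n^{2} + n \left(-8 + n\right)$ ($F{\left(n \right)} = \left(n^{2} + \left(-8 + n\right) n\right) - 42 = \left(n^{2} + n \left(-8 + n\right)\right) - 42 = -42 + n^{2} + n \left(-8 + n\right)$)
$-1003 - \sqrt{960 + F{\left(j{\left(Y{\left(-3,4 \right)} \right)} \right)}} = -1003 - \sqrt{960 - \left(50 - 2\right)} = -1003 - \sqrt{960 - 48} = -1003 - \sqrt{912} = -1003 - 4 \sqrt{57}$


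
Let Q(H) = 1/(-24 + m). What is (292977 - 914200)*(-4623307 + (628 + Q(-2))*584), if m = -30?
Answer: 71395467799771/27 ≈ 2.6443e+12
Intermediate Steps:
Q(H) = -1/54 (Q(H) = 1/(-24 - 30) = 1/(-54) = -1/54)
(292977 - 914200)*(-4623307 + (628 + Q(-2))*584) = (292977 - 914200)*(-4623307 + (628 - 1/54)*584) = -621223*(-4623307 + (33911/54)*584) = -621223*(-4623307 + 9902012/27) = -621223*(-114927277/27) = 71395467799771/27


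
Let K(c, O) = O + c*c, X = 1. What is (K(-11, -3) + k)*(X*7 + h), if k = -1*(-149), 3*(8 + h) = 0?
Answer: -267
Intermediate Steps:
K(c, O) = O + c²
h = -8 (h = -8 + (⅓)*0 = -8 + 0 = -8)
k = 149
(K(-11, -3) + k)*(X*7 + h) = ((-3 + (-11)²) + 149)*(1*7 - 8) = ((-3 + 121) + 149)*(7 - 8) = (118 + 149)*(-1) = 267*(-1) = -267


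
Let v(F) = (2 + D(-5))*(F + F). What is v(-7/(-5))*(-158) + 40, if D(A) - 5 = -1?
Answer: -13072/5 ≈ -2614.4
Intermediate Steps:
D(A) = 4 (D(A) = 5 - 1 = 4)
v(F) = 12*F (v(F) = (2 + 4)*(F + F) = 6*(2*F) = 12*F)
v(-7/(-5))*(-158) + 40 = (12*(-7/(-5)))*(-158) + 40 = (12*(-7*(-⅕)))*(-158) + 40 = (12*(7/5))*(-158) + 40 = (84/5)*(-158) + 40 = -13272/5 + 40 = -13072/5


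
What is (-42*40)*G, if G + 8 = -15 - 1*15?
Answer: 63840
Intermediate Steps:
G = -38 (G = -8 + (-15 - 1*15) = -8 + (-15 - 15) = -8 - 30 = -38)
(-42*40)*G = -42*40*(-38) = -1680*(-38) = 63840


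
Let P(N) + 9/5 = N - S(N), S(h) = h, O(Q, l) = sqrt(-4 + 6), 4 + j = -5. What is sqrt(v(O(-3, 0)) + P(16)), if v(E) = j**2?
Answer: 6*sqrt(55)/5 ≈ 8.8994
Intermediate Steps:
j = -9 (j = -4 - 5 = -9)
O(Q, l) = sqrt(2)
P(N) = -9/5 (P(N) = -9/5 + (N - N) = -9/5 + 0 = -9/5)
v(E) = 81 (v(E) = (-9)**2 = 81)
sqrt(v(O(-3, 0)) + P(16)) = sqrt(81 - 9/5) = sqrt(396/5) = 6*sqrt(55)/5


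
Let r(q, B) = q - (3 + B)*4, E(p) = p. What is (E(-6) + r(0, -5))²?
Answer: 4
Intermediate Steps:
r(q, B) = -12 + q - 4*B (r(q, B) = q - (12 + 4*B) = q + (-12 - 4*B) = -12 + q - 4*B)
(E(-6) + r(0, -5))² = (-6 + (-12 + 0 - 4*(-5)))² = (-6 + (-12 + 0 + 20))² = (-6 + 8)² = 2² = 4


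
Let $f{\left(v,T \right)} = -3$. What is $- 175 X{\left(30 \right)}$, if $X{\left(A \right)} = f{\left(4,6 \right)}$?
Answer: $525$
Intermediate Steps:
$X{\left(A \right)} = -3$
$- 175 X{\left(30 \right)} = \left(-175\right) \left(-3\right) = 525$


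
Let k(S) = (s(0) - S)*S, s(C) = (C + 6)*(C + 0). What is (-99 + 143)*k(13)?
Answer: -7436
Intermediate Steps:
s(C) = C*(6 + C) (s(C) = (6 + C)*C = C*(6 + C))
k(S) = -S**2 (k(S) = (0*(6 + 0) - S)*S = (0*6 - S)*S = (0 - S)*S = (-S)*S = -S**2)
(-99 + 143)*k(13) = (-99 + 143)*(-1*13**2) = 44*(-1*169) = 44*(-169) = -7436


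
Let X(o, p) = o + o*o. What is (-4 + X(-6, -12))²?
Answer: 676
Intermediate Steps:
X(o, p) = o + o²
(-4 + X(-6, -12))² = (-4 - 6*(1 - 6))² = (-4 - 6*(-5))² = (-4 + 30)² = 26² = 676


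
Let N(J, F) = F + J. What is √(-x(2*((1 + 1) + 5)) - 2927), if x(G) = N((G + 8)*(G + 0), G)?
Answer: 57*I ≈ 57.0*I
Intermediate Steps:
x(G) = G + G*(8 + G) (x(G) = G + (G + 8)*(G + 0) = G + (8 + G)*G = G + G*(8 + G))
√(-x(2*((1 + 1) + 5)) - 2927) = √(-2*((1 + 1) + 5)*(9 + 2*((1 + 1) + 5)) - 2927) = √(-2*(2 + 5)*(9 + 2*(2 + 5)) - 2927) = √(-2*7*(9 + 2*7) - 2927) = √(-14*(9 + 14) - 2927) = √(-14*23 - 2927) = √(-1*322 - 2927) = √(-322 - 2927) = √(-3249) = 57*I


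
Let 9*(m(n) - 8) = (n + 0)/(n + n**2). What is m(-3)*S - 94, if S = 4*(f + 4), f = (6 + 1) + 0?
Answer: 2300/9 ≈ 255.56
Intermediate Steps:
m(n) = 8 + n/(9*(n + n**2)) (m(n) = 8 + ((n + 0)/(n + n**2))/9 = 8 + (n/(n + n**2))/9 = 8 + n/(9*(n + n**2)))
f = 7 (f = 7 + 0 = 7)
S = 44 (S = 4*(7 + 4) = 4*11 = 44)
m(-3)*S - 94 = ((73 + 72*(-3))/(9*(1 - 3)))*44 - 94 = ((1/9)*(73 - 216)/(-2))*44 - 94 = ((1/9)*(-1/2)*(-143))*44 - 94 = (143/18)*44 - 94 = 3146/9 - 94 = 2300/9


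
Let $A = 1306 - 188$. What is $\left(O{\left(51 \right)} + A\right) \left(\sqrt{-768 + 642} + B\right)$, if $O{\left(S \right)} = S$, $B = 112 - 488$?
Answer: $-439544 + 3507 i \sqrt{14} \approx -4.3954 \cdot 10^{5} + 13122.0 i$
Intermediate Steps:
$B = -376$ ($B = 112 - 488 = -376$)
$A = 1118$ ($A = 1306 - 188 = 1118$)
$\left(O{\left(51 \right)} + A\right) \left(\sqrt{-768 + 642} + B\right) = \left(51 + 1118\right) \left(\sqrt{-768 + 642} - 376\right) = 1169 \left(\sqrt{-126} - 376\right) = 1169 \left(3 i \sqrt{14} - 376\right) = 1169 \left(-376 + 3 i \sqrt{14}\right) = -439544 + 3507 i \sqrt{14}$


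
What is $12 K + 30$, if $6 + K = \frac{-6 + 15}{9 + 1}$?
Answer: $- \frac{156}{5} \approx -31.2$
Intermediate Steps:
$K = - \frac{51}{10}$ ($K = -6 + \frac{-6 + 15}{9 + 1} = -6 + \frac{9}{10} = - \frac{51}{10} \approx -5.1$)
$12 K + 30 = 12 \left(- \frac{51}{10}\right) + 30 = - \frac{306}{5} + 30 = - \frac{156}{5}$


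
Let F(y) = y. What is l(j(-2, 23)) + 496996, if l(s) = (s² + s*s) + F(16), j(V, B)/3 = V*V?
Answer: 497300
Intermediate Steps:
j(V, B) = 3*V² (j(V, B) = 3*(V*V) = 3*V²)
l(s) = 16 + 2*s² (l(s) = (s² + s*s) + 16 = (s² + s²) + 16 = 2*s² + 16 = 16 + 2*s²)
l(j(-2, 23)) + 496996 = (16 + 2*(3*(-2)²)²) + 496996 = (16 + 2*(3*4)²) + 496996 = (16 + 2*12²) + 496996 = (16 + 2*144) + 496996 = (16 + 288) + 496996 = 304 + 496996 = 497300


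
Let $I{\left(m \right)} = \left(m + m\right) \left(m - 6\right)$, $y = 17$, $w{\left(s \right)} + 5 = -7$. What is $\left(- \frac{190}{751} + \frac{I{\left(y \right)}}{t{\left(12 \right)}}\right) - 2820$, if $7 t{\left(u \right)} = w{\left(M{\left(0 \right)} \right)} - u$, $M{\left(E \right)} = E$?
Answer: $- \frac{26399179}{9012} \approx -2929.3$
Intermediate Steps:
$w{\left(s \right)} = -12$ ($w{\left(s \right)} = -5 - 7 = -12$)
$I{\left(m \right)} = 2 m \left(-6 + m\right)$ ($I{\left(m \right)} = 2 m \left(m - 6\right) = 2 m \left(-6 + m\right)$)
$t{\left(u \right)} = - \frac{12}{7} - \frac{u}{7}$ ($t{\left(u \right)} = \frac{-12 - u}{7} = - \frac{12}{7} - \frac{u}{7}$)
$\left(- \frac{190}{751} + \frac{I{\left(y \right)}}{t{\left(12 \right)}}\right) - 2820 = \left(- \frac{190}{751} + \frac{2 \cdot 17 \left(-6 + 17\right)}{- \frac{12}{7} - \frac{12}{7}}\right) - 2820 = \left(\left(-190\right) \frac{1}{751} + \frac{2 \cdot 17 \cdot 11}{- \frac{12}{7} - \frac{12}{7}}\right) - 2820 = \left(- \frac{190}{751} + \frac{374}{- \frac{24}{7}}\right) - 2820 = \left(- \frac{190}{751} + 374 \left(- \frac{7}{24}\right)\right) - 2820 = \left(- \frac{190}{751} - \frac{1309}{12}\right) - 2820 = - \frac{985339}{9012} - 2820 = - \frac{26399179}{9012}$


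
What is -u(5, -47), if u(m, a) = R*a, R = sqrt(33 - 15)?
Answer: 141*sqrt(2) ≈ 199.40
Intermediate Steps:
R = 3*sqrt(2) (R = sqrt(18) = 3*sqrt(2) ≈ 4.2426)
u(m, a) = 3*a*sqrt(2) (u(m, a) = (3*sqrt(2))*a = 3*a*sqrt(2))
-u(5, -47) = -3*(-47)*sqrt(2) = -(-141)*sqrt(2) = 141*sqrt(2)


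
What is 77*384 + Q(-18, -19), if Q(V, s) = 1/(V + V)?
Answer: 1064447/36 ≈ 29568.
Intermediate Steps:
Q(V, s) = 1/(2*V)
77*384 + Q(-18, -19) = 77*384 + (1/2)/(-18) = 29568 + (1/2)*(-1/18) = 29568 - 1/36 = 1064447/36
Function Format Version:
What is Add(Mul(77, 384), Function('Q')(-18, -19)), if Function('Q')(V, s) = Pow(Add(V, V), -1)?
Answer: Rational(1064447, 36) ≈ 29568.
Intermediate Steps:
Function('Q')(V, s) = Mul(Rational(1, 2), Pow(V, -1)) (Function('Q')(V, s) = Pow(Mul(2, V), -1) = Mul(Rational(1, 2), Pow(V, -1)))
Add(Mul(77, 384), Function('Q')(-18, -19)) = Add(Mul(77, 384), Mul(Rational(1, 2), Pow(-18, -1))) = Add(29568, Mul(Rational(1, 2), Rational(-1, 18))) = Add(29568, Rational(-1, 36)) = Rational(1064447, 36)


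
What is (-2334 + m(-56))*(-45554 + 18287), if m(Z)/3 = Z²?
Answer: -192886758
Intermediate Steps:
m(Z) = 3*Z²
(-2334 + m(-56))*(-45554 + 18287) = (-2334 + 3*(-56)²)*(-45554 + 18287) = (-2334 + 3*3136)*(-27267) = (-2334 + 9408)*(-27267) = 7074*(-27267) = -192886758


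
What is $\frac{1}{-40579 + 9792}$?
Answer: $- \frac{1}{30787} \approx -3.2481 \cdot 10^{-5}$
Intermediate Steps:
$\frac{1}{-40579 + 9792} = \frac{1}{-30787} = - \frac{1}{30787}$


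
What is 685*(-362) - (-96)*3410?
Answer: 79390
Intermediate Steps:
685*(-362) - (-96)*3410 = -247970 - 1*(-327360) = -247970 + 327360 = 79390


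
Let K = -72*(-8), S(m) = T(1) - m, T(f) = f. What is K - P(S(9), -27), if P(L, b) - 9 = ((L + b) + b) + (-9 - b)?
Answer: 611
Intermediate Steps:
S(m) = 1 - m
P(L, b) = L + b (P(L, b) = 9 + (((L + b) + b) + (-9 - b)) = 9 + ((L + 2*b) + (-9 - b)) = 9 + (-9 + L + b) = L + b)
K = 576
K - P(S(9), -27) = 576 - ((1 - 1*9) - 27) = 576 - ((1 - 9) - 27) = 576 - (-8 - 27) = 576 - 1*(-35) = 576 + 35 = 611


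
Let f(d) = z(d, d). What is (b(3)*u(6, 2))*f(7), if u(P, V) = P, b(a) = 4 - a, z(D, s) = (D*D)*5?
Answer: 1470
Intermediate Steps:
z(D, s) = 5*D² (z(D, s) = D²*5 = 5*D²)
f(d) = 5*d²
(b(3)*u(6, 2))*f(7) = ((4 - 1*3)*6)*(5*7²) = ((4 - 3)*6)*(5*49) = (1*6)*245 = 6*245 = 1470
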